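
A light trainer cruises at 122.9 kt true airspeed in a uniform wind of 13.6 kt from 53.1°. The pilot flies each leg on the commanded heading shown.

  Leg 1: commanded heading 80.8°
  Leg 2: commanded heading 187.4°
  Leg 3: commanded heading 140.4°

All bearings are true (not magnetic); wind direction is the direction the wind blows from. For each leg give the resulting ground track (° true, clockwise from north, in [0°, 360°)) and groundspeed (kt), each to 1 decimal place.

Leg 1: heading 80.8°; drift +3.3° → track 84.1°, groundspeed 111.0 kt
Leg 2: heading 187.4°; drift +4.2° → track 191.6°, groundspeed 132.8 kt
Leg 3: heading 140.4°; drift +6.3° → track 146.7°, groundspeed 123.0 kt

Leg 1: track=84.1°, groundspeed=111.0 kt
Leg 2: track=191.6°, groundspeed=132.8 kt
Leg 3: track=146.7°, groundspeed=123.0 kt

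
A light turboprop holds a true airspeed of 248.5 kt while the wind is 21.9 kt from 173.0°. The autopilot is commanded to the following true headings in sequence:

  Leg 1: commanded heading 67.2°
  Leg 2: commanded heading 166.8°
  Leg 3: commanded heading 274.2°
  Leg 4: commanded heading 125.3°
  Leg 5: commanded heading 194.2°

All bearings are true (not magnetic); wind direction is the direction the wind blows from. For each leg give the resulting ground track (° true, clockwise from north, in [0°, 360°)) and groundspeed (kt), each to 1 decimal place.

Leg 1: heading 67.2°; drift -4.7° → track 62.5°, groundspeed 255.3 kt
Leg 2: heading 166.8°; drift -0.6° → track 166.2°, groundspeed 226.7 kt
Leg 3: heading 274.2°; drift +4.9° → track 279.1°, groundspeed 253.7 kt
Leg 4: heading 125.3°; drift -4.0° → track 121.3°, groundspeed 234.3 kt
Leg 5: heading 194.2°; drift +2.0° → track 196.2°, groundspeed 228.2 kt

Leg 1: track=62.5°, groundspeed=255.3 kt
Leg 2: track=166.2°, groundspeed=226.7 kt
Leg 3: track=279.1°, groundspeed=253.7 kt
Leg 4: track=121.3°, groundspeed=234.3 kt
Leg 5: track=196.2°, groundspeed=228.2 kt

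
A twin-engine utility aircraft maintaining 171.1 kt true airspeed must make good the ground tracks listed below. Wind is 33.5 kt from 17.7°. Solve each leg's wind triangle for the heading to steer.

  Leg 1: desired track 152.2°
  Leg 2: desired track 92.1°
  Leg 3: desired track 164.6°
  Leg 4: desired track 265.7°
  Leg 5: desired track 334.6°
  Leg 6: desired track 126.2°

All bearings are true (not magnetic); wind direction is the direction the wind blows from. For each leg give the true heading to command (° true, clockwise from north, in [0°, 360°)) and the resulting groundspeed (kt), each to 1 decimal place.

Leg 1: heading=144.2°, groundspeed=192.9 kt
Leg 2: heading=81.2°, groundspeed=159.0 kt
Leg 3: heading=158.5°, groundspeed=198.2 kt
Leg 4: heading=276.2°, groundspeed=180.8 kt
Leg 5: heading=342.3°, groundspeed=145.1 kt
Leg 6: heading=115.5°, groundspeed=178.8 kt

Leg 1: desired track 152.2°; wind correction -8.0° → command heading 144.2°, groundspeed 192.9 kt
Leg 2: desired track 92.1°; wind correction -10.9° → command heading 81.2°, groundspeed 159.0 kt
Leg 3: desired track 164.6°; wind correction -6.1° → command heading 158.5°, groundspeed 198.2 kt
Leg 4: desired track 265.7°; wind correction +10.5° → command heading 276.2°, groundspeed 180.8 kt
Leg 5: desired track 334.6°; wind correction +7.7° → command heading 342.3°, groundspeed 145.1 kt
Leg 6: desired track 126.2°; wind correction -10.7° → command heading 115.5°, groundspeed 178.8 kt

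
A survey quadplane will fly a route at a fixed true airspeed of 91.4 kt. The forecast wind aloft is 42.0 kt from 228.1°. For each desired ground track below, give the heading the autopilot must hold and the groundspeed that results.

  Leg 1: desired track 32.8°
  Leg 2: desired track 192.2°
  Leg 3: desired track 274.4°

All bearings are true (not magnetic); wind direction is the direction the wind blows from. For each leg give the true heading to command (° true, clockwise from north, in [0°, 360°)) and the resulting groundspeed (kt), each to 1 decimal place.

Leg 1: desired track 32.8°; wind correction -7.0° → command heading 25.8°, groundspeed 131.2 kt
Leg 2: desired track 192.2°; wind correction +15.6° → command heading 207.8°, groundspeed 54.0 kt
Leg 3: desired track 274.4°; wind correction -19.4° → command heading 255.0°, groundspeed 57.2 kt

Leg 1: heading=25.8°, groundspeed=131.2 kt
Leg 2: heading=207.8°, groundspeed=54.0 kt
Leg 3: heading=255.0°, groundspeed=57.2 kt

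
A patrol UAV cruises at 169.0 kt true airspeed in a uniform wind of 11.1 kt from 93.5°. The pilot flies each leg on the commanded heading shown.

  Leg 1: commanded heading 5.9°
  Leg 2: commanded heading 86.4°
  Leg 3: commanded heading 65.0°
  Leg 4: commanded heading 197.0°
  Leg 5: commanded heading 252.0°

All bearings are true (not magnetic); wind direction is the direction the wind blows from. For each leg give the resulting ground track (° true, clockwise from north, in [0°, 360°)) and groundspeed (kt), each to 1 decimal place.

Leg 1: heading 5.9°; drift -3.8° → track 2.1°, groundspeed 168.9 kt
Leg 2: heading 86.4°; drift -0.5° → track 85.9°, groundspeed 158.0 kt
Leg 3: heading 65.0°; drift -1.9° → track 63.1°, groundspeed 159.3 kt
Leg 4: heading 197.0°; drift +3.6° → track 200.6°, groundspeed 171.9 kt
Leg 5: heading 252.0°; drift +1.3° → track 253.3°, groundspeed 179.4 kt

Leg 1: track=2.1°, groundspeed=168.9 kt
Leg 2: track=85.9°, groundspeed=158.0 kt
Leg 3: track=63.1°, groundspeed=159.3 kt
Leg 4: track=200.6°, groundspeed=171.9 kt
Leg 5: track=253.3°, groundspeed=179.4 kt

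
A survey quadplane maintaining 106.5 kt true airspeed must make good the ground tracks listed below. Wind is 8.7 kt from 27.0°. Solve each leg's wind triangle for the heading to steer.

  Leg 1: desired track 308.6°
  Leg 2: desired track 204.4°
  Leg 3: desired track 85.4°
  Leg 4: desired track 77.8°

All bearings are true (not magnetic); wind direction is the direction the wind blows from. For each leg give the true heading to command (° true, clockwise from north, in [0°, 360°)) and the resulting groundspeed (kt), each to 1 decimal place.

Leg 1: heading=313.2°, groundspeed=104.4 kt
Leg 2: heading=204.2°, groundspeed=115.2 kt
Leg 3: heading=81.4°, groundspeed=101.7 kt
Leg 4: heading=74.2°, groundspeed=100.8 kt

Leg 1: desired track 308.6°; wind correction +4.6° → command heading 313.2°, groundspeed 104.4 kt
Leg 2: desired track 204.4°; wind correction -0.2° → command heading 204.2°, groundspeed 115.2 kt
Leg 3: desired track 85.4°; wind correction -4.0° → command heading 81.4°, groundspeed 101.7 kt
Leg 4: desired track 77.8°; wind correction -3.6° → command heading 74.2°, groundspeed 100.8 kt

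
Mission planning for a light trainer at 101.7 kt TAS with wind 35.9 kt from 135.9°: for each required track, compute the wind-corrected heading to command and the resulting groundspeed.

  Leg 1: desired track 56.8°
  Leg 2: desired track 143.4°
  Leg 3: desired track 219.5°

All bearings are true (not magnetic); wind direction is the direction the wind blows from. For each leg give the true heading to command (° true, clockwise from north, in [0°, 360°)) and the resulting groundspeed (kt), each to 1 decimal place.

Leg 1: heading=77.1°, groundspeed=88.6 kt
Leg 2: heading=140.8°, groundspeed=66.0 kt
Leg 3: heading=199.0°, groundspeed=91.2 kt

Leg 1: desired track 56.8°; wind correction +20.3° → command heading 77.1°, groundspeed 88.6 kt
Leg 2: desired track 143.4°; wind correction -2.6° → command heading 140.8°, groundspeed 66.0 kt
Leg 3: desired track 219.5°; wind correction -20.5° → command heading 199.0°, groundspeed 91.2 kt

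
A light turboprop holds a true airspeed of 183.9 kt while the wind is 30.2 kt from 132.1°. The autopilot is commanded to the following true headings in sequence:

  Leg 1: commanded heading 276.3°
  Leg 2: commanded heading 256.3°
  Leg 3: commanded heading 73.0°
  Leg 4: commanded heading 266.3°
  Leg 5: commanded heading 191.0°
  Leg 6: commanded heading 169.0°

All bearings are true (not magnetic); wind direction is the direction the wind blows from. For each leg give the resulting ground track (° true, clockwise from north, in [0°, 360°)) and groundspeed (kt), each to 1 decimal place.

Leg 1: track=281.1°, groundspeed=209.1 kt
Leg 2: track=263.4°, groundspeed=202.4 kt
Leg 3: track=64.3°, groundspeed=170.4 kt
Leg 4: track=272.3°, groundspeed=206.1 kt
Leg 5: track=199.7°, groundspeed=170.3 kt
Leg 6: track=175.5°, groundspeed=160.8 kt

Leg 1: heading 276.3°; drift +4.8° → track 281.1°, groundspeed 209.1 kt
Leg 2: heading 256.3°; drift +7.1° → track 263.4°, groundspeed 202.4 kt
Leg 3: heading 73.0°; drift -8.7° → track 64.3°, groundspeed 170.4 kt
Leg 4: heading 266.3°; drift +6.0° → track 272.3°, groundspeed 206.1 kt
Leg 5: heading 191.0°; drift +8.7° → track 199.7°, groundspeed 170.3 kt
Leg 6: heading 169.0°; drift +6.5° → track 175.5°, groundspeed 160.8 kt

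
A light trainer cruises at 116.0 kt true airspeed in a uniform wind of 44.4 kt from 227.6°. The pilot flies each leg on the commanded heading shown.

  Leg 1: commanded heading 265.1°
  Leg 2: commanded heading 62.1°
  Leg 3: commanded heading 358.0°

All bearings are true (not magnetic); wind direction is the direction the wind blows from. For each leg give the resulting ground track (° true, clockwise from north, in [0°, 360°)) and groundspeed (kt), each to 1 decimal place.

Leg 1: track=283.6°, groundspeed=85.2 kt
Leg 2: track=58.1°, groundspeed=159.4 kt
Leg 3: track=11.1°, groundspeed=148.7 kt

Leg 1: heading 265.1°; drift +18.5° → track 283.6°, groundspeed 85.2 kt
Leg 2: heading 62.1°; drift -4.0° → track 58.1°, groundspeed 159.4 kt
Leg 3: heading 358.0°; drift +13.1° → track 11.1°, groundspeed 148.7 kt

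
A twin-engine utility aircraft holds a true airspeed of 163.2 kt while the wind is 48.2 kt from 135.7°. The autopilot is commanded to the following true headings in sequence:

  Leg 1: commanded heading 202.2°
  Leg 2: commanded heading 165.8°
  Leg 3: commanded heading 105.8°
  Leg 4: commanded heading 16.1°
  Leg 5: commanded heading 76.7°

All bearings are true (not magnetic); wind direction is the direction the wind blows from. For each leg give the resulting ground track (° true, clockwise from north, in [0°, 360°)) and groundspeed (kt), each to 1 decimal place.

Leg 1: heading 202.2°; drift +17.1° → track 219.3°, groundspeed 150.6 kt
Leg 2: heading 165.8°; drift +11.3° → track 177.1°, groundspeed 123.9 kt
Leg 3: heading 105.8°; drift -11.2° → track 94.6°, groundspeed 123.8 kt
Leg 4: heading 16.1°; drift -12.6° → track 3.5°, groundspeed 191.6 kt
Leg 5: heading 76.7°; drift -16.6° → track 60.1°, groundspeed 144.4 kt

Leg 1: track=219.3°, groundspeed=150.6 kt
Leg 2: track=177.1°, groundspeed=123.9 kt
Leg 3: track=94.6°, groundspeed=123.8 kt
Leg 4: track=3.5°, groundspeed=191.6 kt
Leg 5: track=60.1°, groundspeed=144.4 kt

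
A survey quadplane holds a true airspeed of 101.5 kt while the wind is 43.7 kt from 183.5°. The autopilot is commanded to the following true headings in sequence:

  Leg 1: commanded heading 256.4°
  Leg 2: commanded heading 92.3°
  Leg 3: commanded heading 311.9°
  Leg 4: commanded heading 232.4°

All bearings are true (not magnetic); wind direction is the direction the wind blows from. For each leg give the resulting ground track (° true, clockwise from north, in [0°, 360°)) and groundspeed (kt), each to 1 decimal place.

Leg 1: heading 256.4°; drift +25.2° → track 281.6°, groundspeed 98.0 kt
Leg 2: heading 92.3°; drift -23.1° → track 69.2°, groundspeed 111.3 kt
Leg 3: heading 311.9°; drift +14.9° → track 326.8°, groundspeed 133.1 kt
Leg 4: heading 232.4°; drift +24.3° → track 256.7°, groundspeed 79.9 kt

Leg 1: track=281.6°, groundspeed=98.0 kt
Leg 2: track=69.2°, groundspeed=111.3 kt
Leg 3: track=326.8°, groundspeed=133.1 kt
Leg 4: track=256.7°, groundspeed=79.9 kt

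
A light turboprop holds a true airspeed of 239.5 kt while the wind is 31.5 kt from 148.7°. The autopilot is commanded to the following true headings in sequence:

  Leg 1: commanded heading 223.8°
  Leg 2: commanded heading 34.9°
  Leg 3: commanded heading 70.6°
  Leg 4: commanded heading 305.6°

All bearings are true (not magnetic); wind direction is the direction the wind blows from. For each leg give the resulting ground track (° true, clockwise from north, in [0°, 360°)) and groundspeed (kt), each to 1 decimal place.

Leg 1: heading 223.8°; drift +7.5° → track 231.3°, groundspeed 233.4 kt
Leg 2: heading 34.9°; drift -6.5° → track 28.4°, groundspeed 253.9 kt
Leg 3: heading 70.6°; drift -7.5° → track 63.1°, groundspeed 235.0 kt
Leg 4: heading 305.6°; drift +2.6° → track 308.2°, groundspeed 268.8 kt

Leg 1: track=231.3°, groundspeed=233.4 kt
Leg 2: track=28.4°, groundspeed=253.9 kt
Leg 3: track=63.1°, groundspeed=235.0 kt
Leg 4: track=308.2°, groundspeed=268.8 kt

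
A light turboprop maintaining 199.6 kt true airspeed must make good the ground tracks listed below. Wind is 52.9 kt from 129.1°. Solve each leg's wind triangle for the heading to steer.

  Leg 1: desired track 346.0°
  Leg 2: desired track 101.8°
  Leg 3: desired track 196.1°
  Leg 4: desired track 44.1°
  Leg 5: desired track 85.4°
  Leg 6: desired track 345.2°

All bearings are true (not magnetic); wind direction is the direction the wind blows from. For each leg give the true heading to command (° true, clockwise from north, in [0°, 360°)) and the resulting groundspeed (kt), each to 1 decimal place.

Leg 1: desired track 346.0°; wind correction +9.2° → command heading 355.2°, groundspeed 239.4 kt
Leg 2: desired track 101.8°; wind correction +7.0° → command heading 108.8°, groundspeed 151.1 kt
Leg 3: desired track 196.1°; wind correction -14.1° → command heading 182.0°, groundspeed 172.9 kt
Leg 4: desired track 44.1°; wind correction +15.3° → command heading 59.4°, groundspeed 187.9 kt
Leg 5: desired track 85.4°; wind correction +10.6° → command heading 96.0°, groundspeed 158.0 kt
Leg 6: desired track 345.2°; wind correction +9.0° → command heading 354.2°, groundspeed 239.9 kt

Leg 1: heading=355.2°, groundspeed=239.4 kt
Leg 2: heading=108.8°, groundspeed=151.1 kt
Leg 3: heading=182.0°, groundspeed=172.9 kt
Leg 4: heading=59.4°, groundspeed=187.9 kt
Leg 5: heading=96.0°, groundspeed=158.0 kt
Leg 6: heading=354.2°, groundspeed=239.9 kt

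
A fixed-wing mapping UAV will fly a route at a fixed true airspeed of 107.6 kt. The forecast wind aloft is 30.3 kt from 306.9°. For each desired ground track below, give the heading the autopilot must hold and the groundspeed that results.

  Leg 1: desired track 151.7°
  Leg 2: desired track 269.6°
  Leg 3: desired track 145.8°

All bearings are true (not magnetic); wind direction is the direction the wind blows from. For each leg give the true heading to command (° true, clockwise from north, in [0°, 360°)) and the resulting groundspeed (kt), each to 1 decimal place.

Leg 1: heading=158.5°, groundspeed=134.4 kt
Leg 2: heading=279.4°, groundspeed=81.9 kt
Leg 3: heading=151.0°, groundspeed=135.8 kt

Leg 1: desired track 151.7°; wind correction +6.8° → command heading 158.5°, groundspeed 134.4 kt
Leg 2: desired track 269.6°; wind correction +9.8° → command heading 279.4°, groundspeed 81.9 kt
Leg 3: desired track 145.8°; wind correction +5.2° → command heading 151.0°, groundspeed 135.8 kt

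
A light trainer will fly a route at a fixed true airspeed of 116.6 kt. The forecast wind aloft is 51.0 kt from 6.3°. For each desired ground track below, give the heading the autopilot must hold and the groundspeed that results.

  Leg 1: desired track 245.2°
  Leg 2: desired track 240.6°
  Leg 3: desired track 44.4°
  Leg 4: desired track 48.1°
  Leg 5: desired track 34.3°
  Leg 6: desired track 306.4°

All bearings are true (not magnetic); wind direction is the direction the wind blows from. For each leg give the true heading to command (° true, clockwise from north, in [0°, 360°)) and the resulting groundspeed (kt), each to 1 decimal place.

Leg 1: heading=267.2°, groundspeed=134.5 kt
Leg 2: heading=261.4°, groundspeed=138.8 kt
Leg 3: heading=28.7°, groundspeed=72.1 kt
Leg 4: heading=31.2°, groundspeed=73.5 kt
Leg 5: heading=22.5°, groundspeed=69.1 kt
Leg 6: heading=328.6°, groundspeed=82.4 kt

Leg 1: desired track 245.2°; wind correction +22.0° → command heading 267.2°, groundspeed 134.5 kt
Leg 2: desired track 240.6°; wind correction +20.8° → command heading 261.4°, groundspeed 138.8 kt
Leg 3: desired track 44.4°; wind correction -15.7° → command heading 28.7°, groundspeed 72.1 kt
Leg 4: desired track 48.1°; wind correction -16.9° → command heading 31.2°, groundspeed 73.5 kt
Leg 5: desired track 34.3°; wind correction -11.8° → command heading 22.5°, groundspeed 69.1 kt
Leg 6: desired track 306.4°; wind correction +22.2° → command heading 328.6°, groundspeed 82.4 kt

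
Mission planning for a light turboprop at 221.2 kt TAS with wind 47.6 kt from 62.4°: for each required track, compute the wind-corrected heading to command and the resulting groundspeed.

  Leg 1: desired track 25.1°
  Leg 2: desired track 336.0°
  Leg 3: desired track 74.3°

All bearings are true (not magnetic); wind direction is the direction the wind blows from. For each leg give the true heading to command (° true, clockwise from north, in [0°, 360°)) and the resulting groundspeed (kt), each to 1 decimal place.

Leg 1: heading=32.6°, groundspeed=181.4 kt
Leg 2: heading=348.4°, groundspeed=213.0 kt
Leg 3: heading=71.8°, groundspeed=174.4 kt

Leg 1: desired track 25.1°; wind correction +7.5° → command heading 32.6°, groundspeed 181.4 kt
Leg 2: desired track 336.0°; wind correction +12.4° → command heading 348.4°, groundspeed 213.0 kt
Leg 3: desired track 74.3°; wind correction -2.5° → command heading 71.8°, groundspeed 174.4 kt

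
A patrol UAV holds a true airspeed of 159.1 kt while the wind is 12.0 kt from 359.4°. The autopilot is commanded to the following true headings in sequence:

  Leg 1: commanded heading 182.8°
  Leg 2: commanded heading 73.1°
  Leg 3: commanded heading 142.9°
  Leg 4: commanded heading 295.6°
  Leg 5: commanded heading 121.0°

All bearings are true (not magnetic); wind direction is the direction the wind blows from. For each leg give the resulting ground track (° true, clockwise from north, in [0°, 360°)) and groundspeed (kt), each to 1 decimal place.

Leg 1: heading 182.8°; drift -0.2° → track 182.6°, groundspeed 171.1 kt
Leg 2: heading 73.1°; drift +4.2° → track 77.3°, groundspeed 156.2 kt
Leg 3: heading 142.9°; drift +2.4° → track 145.3°, groundspeed 168.9 kt
Leg 4: heading 295.6°; drift -4.0° → track 291.6°, groundspeed 154.2 kt
Leg 5: heading 121.0°; drift +3.5° → track 124.5°, groundspeed 165.7 kt

Leg 1: track=182.6°, groundspeed=171.1 kt
Leg 2: track=77.3°, groundspeed=156.2 kt
Leg 3: track=145.3°, groundspeed=168.9 kt
Leg 4: track=291.6°, groundspeed=154.2 kt
Leg 5: track=124.5°, groundspeed=165.7 kt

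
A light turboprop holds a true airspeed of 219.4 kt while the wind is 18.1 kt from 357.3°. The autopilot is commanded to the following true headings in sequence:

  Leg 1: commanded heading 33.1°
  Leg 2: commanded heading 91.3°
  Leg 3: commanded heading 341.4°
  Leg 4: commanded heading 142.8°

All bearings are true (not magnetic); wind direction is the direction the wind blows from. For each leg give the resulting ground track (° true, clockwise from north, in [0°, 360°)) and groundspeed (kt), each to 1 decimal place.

Leg 1: track=36.1°, groundspeed=205.0 kt
Leg 2: track=96.0°, groundspeed=221.4 kt
Leg 3: track=340.0°, groundspeed=202.1 kt
Leg 4: track=145.3°, groundspeed=234.5 kt

Leg 1: heading 33.1°; drift +3.0° → track 36.1°, groundspeed 205.0 kt
Leg 2: heading 91.3°; drift +4.7° → track 96.0°, groundspeed 221.4 kt
Leg 3: heading 341.4°; drift -1.4° → track 340.0°, groundspeed 202.1 kt
Leg 4: heading 142.8°; drift +2.5° → track 145.3°, groundspeed 234.5 kt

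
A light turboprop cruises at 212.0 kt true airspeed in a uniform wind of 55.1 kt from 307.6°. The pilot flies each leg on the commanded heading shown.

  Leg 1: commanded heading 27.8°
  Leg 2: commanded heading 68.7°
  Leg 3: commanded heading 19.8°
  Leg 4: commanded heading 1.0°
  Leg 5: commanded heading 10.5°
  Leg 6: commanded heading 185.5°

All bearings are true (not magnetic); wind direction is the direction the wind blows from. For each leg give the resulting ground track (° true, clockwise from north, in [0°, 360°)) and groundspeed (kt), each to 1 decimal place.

Leg 1: track=42.8°, groundspeed=209.8 kt
Leg 2: track=79.8°, groundspeed=245.0 kt
Leg 3: track=34.8°, groundspeed=202.1 kt
Leg 4: track=14.9°, groundspeed=184.5 kt
Leg 5: track=25.2°, groundspeed=193.2 kt
Leg 6: track=174.6°, groundspeed=245.8 kt

Leg 1: heading 27.8°; drift +15.0° → track 42.8°, groundspeed 209.8 kt
Leg 2: heading 68.7°; drift +11.1° → track 79.8°, groundspeed 245.0 kt
Leg 3: heading 19.8°; drift +15.0° → track 34.8°, groundspeed 202.1 kt
Leg 4: heading 1.0°; drift +13.9° → track 14.9°, groundspeed 184.5 kt
Leg 5: heading 10.5°; drift +14.7° → track 25.2°, groundspeed 193.2 kt
Leg 6: heading 185.5°; drift -10.9° → track 174.6°, groundspeed 245.8 kt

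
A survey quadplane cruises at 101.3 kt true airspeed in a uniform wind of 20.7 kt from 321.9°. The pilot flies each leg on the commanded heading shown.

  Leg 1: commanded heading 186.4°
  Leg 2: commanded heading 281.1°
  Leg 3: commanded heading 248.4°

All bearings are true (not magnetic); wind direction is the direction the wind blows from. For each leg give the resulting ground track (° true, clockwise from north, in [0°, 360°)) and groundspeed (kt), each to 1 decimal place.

Leg 1: track=179.3°, groundspeed=117.0 kt
Leg 2: track=272.1°, groundspeed=86.7 kt
Leg 3: track=236.7°, groundspeed=97.5 kt

Leg 1: heading 186.4°; drift -7.1° → track 179.3°, groundspeed 117.0 kt
Leg 2: heading 281.1°; drift -9.0° → track 272.1°, groundspeed 86.7 kt
Leg 3: heading 248.4°; drift -11.7° → track 236.7°, groundspeed 97.5 kt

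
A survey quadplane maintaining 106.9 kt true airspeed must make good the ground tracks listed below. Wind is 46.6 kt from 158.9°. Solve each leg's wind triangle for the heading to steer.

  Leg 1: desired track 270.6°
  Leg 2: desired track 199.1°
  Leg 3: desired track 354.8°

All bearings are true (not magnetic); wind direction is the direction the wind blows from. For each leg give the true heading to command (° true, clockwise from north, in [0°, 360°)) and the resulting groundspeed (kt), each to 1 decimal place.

Leg 1: desired track 270.6°; wind correction -23.9° → command heading 246.7°, groundspeed 115.0 kt
Leg 2: desired track 199.1°; wind correction -16.3° → command heading 182.8°, groundspeed 67.0 kt
Leg 3: desired track 354.8°; wind correction +6.9° → command heading 1.7°, groundspeed 151.0 kt

Leg 1: heading=246.7°, groundspeed=115.0 kt
Leg 2: heading=182.8°, groundspeed=67.0 kt
Leg 3: heading=1.7°, groundspeed=151.0 kt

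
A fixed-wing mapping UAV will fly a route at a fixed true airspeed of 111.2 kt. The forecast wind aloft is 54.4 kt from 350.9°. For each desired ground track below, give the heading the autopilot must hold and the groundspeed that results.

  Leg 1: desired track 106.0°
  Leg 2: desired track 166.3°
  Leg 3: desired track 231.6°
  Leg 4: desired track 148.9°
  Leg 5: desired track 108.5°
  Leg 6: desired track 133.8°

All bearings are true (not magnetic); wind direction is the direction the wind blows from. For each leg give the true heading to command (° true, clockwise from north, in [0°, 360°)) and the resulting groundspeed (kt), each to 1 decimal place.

Leg 1: heading=79.7°, groundspeed=122.8 kt
Leg 2: heading=164.1°, groundspeed=165.3 kt
Leg 3: heading=256.9°, groundspeed=127.2 kt
Leg 4: heading=138.3°, groundspeed=159.8 kt
Leg 5: heading=82.8°, groundspeed=125.4 kt
Leg 6: heading=116.6°, groundspeed=149.6 kt

Leg 1: desired track 106.0°; wind correction -26.3° → command heading 79.7°, groundspeed 122.8 kt
Leg 2: desired track 166.3°; wind correction -2.2° → command heading 164.1°, groundspeed 165.3 kt
Leg 3: desired track 231.6°; wind correction +25.3° → command heading 256.9°, groundspeed 127.2 kt
Leg 4: desired track 148.9°; wind correction -10.6° → command heading 138.3°, groundspeed 159.8 kt
Leg 5: desired track 108.5°; wind correction -25.7° → command heading 82.8°, groundspeed 125.4 kt
Leg 6: desired track 133.8°; wind correction -17.2° → command heading 116.6°, groundspeed 149.6 kt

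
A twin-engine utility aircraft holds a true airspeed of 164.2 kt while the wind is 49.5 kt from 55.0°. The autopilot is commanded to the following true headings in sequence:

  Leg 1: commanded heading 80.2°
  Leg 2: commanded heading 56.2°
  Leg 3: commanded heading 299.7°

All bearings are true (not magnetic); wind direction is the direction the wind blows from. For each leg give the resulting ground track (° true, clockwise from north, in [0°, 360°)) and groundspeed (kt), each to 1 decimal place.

Leg 1: track=90.2°, groundspeed=121.3 kt
Leg 2: track=56.7°, groundspeed=114.7 kt
Leg 3: track=286.1°, groundspeed=190.7 kt

Leg 1: heading 80.2°; drift +10.0° → track 90.2°, groundspeed 121.3 kt
Leg 2: heading 56.2°; drift +0.5° → track 56.7°, groundspeed 114.7 kt
Leg 3: heading 299.7°; drift -13.6° → track 286.1°, groundspeed 190.7 kt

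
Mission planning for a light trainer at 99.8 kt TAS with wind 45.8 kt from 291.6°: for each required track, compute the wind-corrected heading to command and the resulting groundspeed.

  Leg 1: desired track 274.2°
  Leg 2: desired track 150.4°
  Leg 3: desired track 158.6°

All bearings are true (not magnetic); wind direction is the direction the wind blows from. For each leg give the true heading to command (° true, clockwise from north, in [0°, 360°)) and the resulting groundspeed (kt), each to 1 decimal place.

Leg 1: desired track 274.2°; wind correction +7.9° → command heading 282.1°, groundspeed 55.2 kt
Leg 2: desired track 150.4°; wind correction +16.7° → command heading 167.1°, groundspeed 131.3 kt
Leg 3: desired track 158.6°; wind correction +19.6° → command heading 178.2°, groundspeed 125.2 kt

Leg 1: heading=282.1°, groundspeed=55.2 kt
Leg 2: heading=167.1°, groundspeed=131.3 kt
Leg 3: heading=178.2°, groundspeed=125.2 kt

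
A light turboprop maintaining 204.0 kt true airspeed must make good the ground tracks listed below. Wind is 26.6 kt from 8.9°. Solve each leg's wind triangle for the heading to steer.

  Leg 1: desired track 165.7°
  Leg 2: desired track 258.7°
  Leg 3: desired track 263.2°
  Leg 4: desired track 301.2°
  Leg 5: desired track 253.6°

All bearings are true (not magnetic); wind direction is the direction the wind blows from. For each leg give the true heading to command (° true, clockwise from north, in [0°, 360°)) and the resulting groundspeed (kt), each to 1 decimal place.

Leg 1: heading=162.8°, groundspeed=228.2 kt
Leg 2: heading=265.7°, groundspeed=211.7 kt
Leg 3: heading=270.4°, groundspeed=209.6 kt
Leg 4: heading=308.1°, groundspeed=192.4 kt
Leg 5: heading=260.4°, groundspeed=213.9 kt

Leg 1: desired track 165.7°; wind correction -2.9° → command heading 162.8°, groundspeed 228.2 kt
Leg 2: desired track 258.7°; wind correction +7.0° → command heading 265.7°, groundspeed 211.7 kt
Leg 3: desired track 263.2°; wind correction +7.2° → command heading 270.4°, groundspeed 209.6 kt
Leg 4: desired track 301.2°; wind correction +6.9° → command heading 308.1°, groundspeed 192.4 kt
Leg 5: desired track 253.6°; wind correction +6.8° → command heading 260.4°, groundspeed 213.9 kt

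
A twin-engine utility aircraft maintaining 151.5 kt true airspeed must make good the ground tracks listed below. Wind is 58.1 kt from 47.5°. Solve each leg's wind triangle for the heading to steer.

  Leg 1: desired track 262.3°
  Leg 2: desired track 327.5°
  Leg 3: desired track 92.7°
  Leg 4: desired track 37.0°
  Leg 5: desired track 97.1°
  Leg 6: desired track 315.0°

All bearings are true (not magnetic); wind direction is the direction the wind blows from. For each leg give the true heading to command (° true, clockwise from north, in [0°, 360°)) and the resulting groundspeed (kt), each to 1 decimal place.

Leg 1: heading=274.9°, groundspeed=195.5 kt
Leg 2: heading=349.7°, groundspeed=130.2 kt
Leg 3: heading=76.9°, groundspeed=104.8 kt
Leg 4: heading=41.0°, groundspeed=94.0 kt
Leg 5: heading=80.1°, groundspeed=107.2 kt
Leg 6: heading=337.5°, groundspeed=142.5 kt

Leg 1: desired track 262.3°; wind correction +12.6° → command heading 274.9°, groundspeed 195.5 kt
Leg 2: desired track 327.5°; wind correction +22.2° → command heading 349.7°, groundspeed 130.2 kt
Leg 3: desired track 92.7°; wind correction -15.8° → command heading 76.9°, groundspeed 104.8 kt
Leg 4: desired track 37.0°; wind correction +4.0° → command heading 41.0°, groundspeed 94.0 kt
Leg 5: desired track 97.1°; wind correction -17.0° → command heading 80.1°, groundspeed 107.2 kt
Leg 6: desired track 315.0°; wind correction +22.5° → command heading 337.5°, groundspeed 142.5 kt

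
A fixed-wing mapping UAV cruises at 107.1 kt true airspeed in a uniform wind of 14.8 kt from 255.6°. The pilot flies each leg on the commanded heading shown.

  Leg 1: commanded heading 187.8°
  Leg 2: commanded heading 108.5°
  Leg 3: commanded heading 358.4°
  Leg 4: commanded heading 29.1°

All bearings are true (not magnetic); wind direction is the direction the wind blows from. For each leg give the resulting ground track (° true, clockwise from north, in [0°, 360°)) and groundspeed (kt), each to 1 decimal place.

Leg 1: heading 187.8°; drift -7.7° → track 180.1°, groundspeed 102.4 kt
Leg 2: heading 108.5°; drift -3.8° → track 104.7°, groundspeed 119.8 kt
Leg 3: heading 358.4°; drift +7.4° → track 5.8°, groundspeed 111.3 kt
Leg 4: heading 29.1°; drift +5.2° → track 34.3°, groundspeed 117.8 kt

Leg 1: track=180.1°, groundspeed=102.4 kt
Leg 2: track=104.7°, groundspeed=119.8 kt
Leg 3: track=5.8°, groundspeed=111.3 kt
Leg 4: track=34.3°, groundspeed=117.8 kt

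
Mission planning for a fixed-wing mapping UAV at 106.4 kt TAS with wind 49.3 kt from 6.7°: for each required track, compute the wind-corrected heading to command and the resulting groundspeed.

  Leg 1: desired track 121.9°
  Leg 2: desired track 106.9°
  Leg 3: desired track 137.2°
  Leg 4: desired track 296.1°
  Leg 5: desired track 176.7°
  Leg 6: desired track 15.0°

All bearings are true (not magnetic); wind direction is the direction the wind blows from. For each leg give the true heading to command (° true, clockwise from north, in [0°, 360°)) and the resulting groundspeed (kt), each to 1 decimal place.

Leg 1: heading=97.1°, groundspeed=117.6 kt
Leg 2: heading=79.8°, groundspeed=103.4 kt
Leg 3: heading=116.6°, groundspeed=131.6 kt
Leg 4: heading=322.0°, groundspeed=79.3 kt
Leg 5: heading=172.1°, groundspeed=154.6 kt
Leg 6: heading=11.2°, groundspeed=57.4 kt

Leg 1: desired track 121.9°; wind correction -24.8° → command heading 97.1°, groundspeed 117.6 kt
Leg 2: desired track 106.9°; wind correction -27.1° → command heading 79.8°, groundspeed 103.4 kt
Leg 3: desired track 137.2°; wind correction -20.6° → command heading 116.6°, groundspeed 131.6 kt
Leg 4: desired track 296.1°; wind correction +25.9° → command heading 322.0°, groundspeed 79.3 kt
Leg 5: desired track 176.7°; wind correction -4.6° → command heading 172.1°, groundspeed 154.6 kt
Leg 6: desired track 15.0°; wind correction -3.8° → command heading 11.2°, groundspeed 57.4 kt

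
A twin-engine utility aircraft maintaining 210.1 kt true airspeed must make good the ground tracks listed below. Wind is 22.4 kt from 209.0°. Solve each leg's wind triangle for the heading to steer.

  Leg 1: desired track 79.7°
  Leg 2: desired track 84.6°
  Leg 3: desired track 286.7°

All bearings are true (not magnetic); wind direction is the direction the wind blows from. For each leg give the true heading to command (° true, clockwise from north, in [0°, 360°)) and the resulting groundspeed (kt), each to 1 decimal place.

Leg 1: desired track 79.7°; wind correction +4.7° → command heading 84.4°, groundspeed 223.6 kt
Leg 2: desired track 84.6°; wind correction +5.0° → command heading 89.6°, groundspeed 221.9 kt
Leg 3: desired track 286.7°; wind correction -6.0° → command heading 280.7°, groundspeed 204.2 kt

Leg 1: heading=84.4°, groundspeed=223.6 kt
Leg 2: heading=89.6°, groundspeed=221.9 kt
Leg 3: heading=280.7°, groundspeed=204.2 kt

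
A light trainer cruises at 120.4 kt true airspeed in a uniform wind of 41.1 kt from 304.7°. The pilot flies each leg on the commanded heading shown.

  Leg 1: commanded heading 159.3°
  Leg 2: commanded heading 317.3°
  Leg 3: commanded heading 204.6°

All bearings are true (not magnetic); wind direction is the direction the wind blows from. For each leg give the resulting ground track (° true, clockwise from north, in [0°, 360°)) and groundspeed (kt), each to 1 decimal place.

Leg 1: heading 159.3°; drift -8.6° → track 150.7°, groundspeed 156.0 kt
Leg 2: heading 317.3°; drift +6.4° → track 323.7°, groundspeed 80.8 kt
Leg 3: heading 204.6°; drift -17.6° → track 187.0°, groundspeed 133.9 kt

Leg 1: track=150.7°, groundspeed=156.0 kt
Leg 2: track=323.7°, groundspeed=80.8 kt
Leg 3: track=187.0°, groundspeed=133.9 kt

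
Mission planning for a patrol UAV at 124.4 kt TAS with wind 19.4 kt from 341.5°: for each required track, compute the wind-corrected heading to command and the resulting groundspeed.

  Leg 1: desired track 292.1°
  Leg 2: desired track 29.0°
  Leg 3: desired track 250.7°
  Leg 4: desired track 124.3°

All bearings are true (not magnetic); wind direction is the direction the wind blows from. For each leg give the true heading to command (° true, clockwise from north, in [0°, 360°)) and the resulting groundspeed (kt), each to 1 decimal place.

Leg 1: desired track 292.1°; wind correction +6.8° → command heading 298.9°, groundspeed 110.9 kt
Leg 2: desired track 29.0°; wind correction -6.6° → command heading 22.4°, groundspeed 110.5 kt
Leg 3: desired track 250.7°; wind correction +9.0° → command heading 259.7°, groundspeed 123.1 kt
Leg 4: desired track 124.3°; wind correction -5.4° → command heading 118.9°, groundspeed 139.3 kt

Leg 1: heading=298.9°, groundspeed=110.9 kt
Leg 2: heading=22.4°, groundspeed=110.5 kt
Leg 3: heading=259.7°, groundspeed=123.1 kt
Leg 4: heading=118.9°, groundspeed=139.3 kt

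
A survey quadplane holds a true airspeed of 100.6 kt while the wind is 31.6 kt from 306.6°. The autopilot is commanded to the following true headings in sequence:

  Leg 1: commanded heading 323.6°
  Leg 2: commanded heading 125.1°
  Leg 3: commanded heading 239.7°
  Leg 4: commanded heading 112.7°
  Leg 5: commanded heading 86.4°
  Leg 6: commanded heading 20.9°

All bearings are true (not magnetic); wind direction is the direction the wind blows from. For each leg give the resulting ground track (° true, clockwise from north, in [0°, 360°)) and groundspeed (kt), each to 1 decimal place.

Leg 1: heading 323.6°; drift +7.5° → track 331.1°, groundspeed 71.0 kt
Leg 2: heading 125.1°; drift +0.4° → track 125.5°, groundspeed 132.2 kt
Leg 3: heading 239.7°; drift -18.2° → track 221.5°, groundspeed 92.9 kt
Leg 4: heading 112.7°; drift +3.3° → track 116.0°, groundspeed 131.5 kt
Leg 5: heading 86.4°; drift +9.3° → track 95.7°, groundspeed 126.4 kt
Leg 6: heading 20.9°; drift +18.3° → track 39.2°, groundspeed 96.9 kt

Leg 1: track=331.1°, groundspeed=71.0 kt
Leg 2: track=125.5°, groundspeed=132.2 kt
Leg 3: track=221.5°, groundspeed=92.9 kt
Leg 4: track=116.0°, groundspeed=131.5 kt
Leg 5: track=95.7°, groundspeed=126.4 kt
Leg 6: track=39.2°, groundspeed=96.9 kt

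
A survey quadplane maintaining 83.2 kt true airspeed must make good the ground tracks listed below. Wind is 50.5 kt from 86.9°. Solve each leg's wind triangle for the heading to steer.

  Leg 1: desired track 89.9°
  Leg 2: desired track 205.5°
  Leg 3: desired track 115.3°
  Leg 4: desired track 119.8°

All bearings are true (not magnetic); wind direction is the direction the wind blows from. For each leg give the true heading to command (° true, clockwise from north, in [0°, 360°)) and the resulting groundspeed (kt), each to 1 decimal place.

Leg 1: desired track 89.9°; wind correction -1.8° → command heading 88.1°, groundspeed 32.7 kt
Leg 2: desired track 205.5°; wind correction -32.2° → command heading 173.3°, groundspeed 94.6 kt
Leg 3: desired track 115.3°; wind correction -16.8° → command heading 98.5°, groundspeed 35.2 kt
Leg 4: desired track 119.8°; wind correction -19.3° → command heading 100.5°, groundspeed 36.1 kt

Leg 1: heading=88.1°, groundspeed=32.7 kt
Leg 2: heading=173.3°, groundspeed=94.6 kt
Leg 3: heading=98.5°, groundspeed=35.2 kt
Leg 4: heading=100.5°, groundspeed=36.1 kt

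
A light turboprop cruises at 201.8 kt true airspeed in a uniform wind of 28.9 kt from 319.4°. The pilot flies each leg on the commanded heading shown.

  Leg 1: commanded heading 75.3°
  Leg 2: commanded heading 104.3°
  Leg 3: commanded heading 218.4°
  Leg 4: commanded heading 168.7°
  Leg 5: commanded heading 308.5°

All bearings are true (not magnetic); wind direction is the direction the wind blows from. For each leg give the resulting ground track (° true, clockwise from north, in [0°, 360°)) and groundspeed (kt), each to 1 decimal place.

Leg 1: track=82.2°, groundspeed=216.0 kt
Leg 2: track=108.5°, groundspeed=226.1 kt
Leg 3: track=210.6°, groundspeed=209.2 kt
Leg 4: track=165.1°, groundspeed=227.4 kt
Leg 5: track=306.7°, groundspeed=173.5 kt

Leg 1: heading 75.3°; drift +6.9° → track 82.2°, groundspeed 216.0 kt
Leg 2: heading 104.3°; drift +4.2° → track 108.5°, groundspeed 226.1 kt
Leg 3: heading 218.4°; drift -7.8° → track 210.6°, groundspeed 209.2 kt
Leg 4: heading 168.7°; drift -3.6° → track 165.1°, groundspeed 227.4 kt
Leg 5: heading 308.5°; drift -1.8° → track 306.7°, groundspeed 173.5 kt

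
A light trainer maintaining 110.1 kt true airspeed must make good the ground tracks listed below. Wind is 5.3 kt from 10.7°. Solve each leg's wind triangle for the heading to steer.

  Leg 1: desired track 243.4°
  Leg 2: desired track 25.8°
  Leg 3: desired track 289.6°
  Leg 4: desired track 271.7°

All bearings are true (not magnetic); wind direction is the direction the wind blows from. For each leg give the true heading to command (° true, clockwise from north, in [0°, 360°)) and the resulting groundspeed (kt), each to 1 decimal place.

Leg 1: desired track 243.4°; wind correction +2.2° → command heading 245.6°, groundspeed 113.2 kt
Leg 2: desired track 25.8°; wind correction -0.7° → command heading 25.1°, groundspeed 105.0 kt
Leg 3: desired track 289.6°; wind correction +2.7° → command heading 292.3°, groundspeed 109.2 kt
Leg 4: desired track 271.7°; wind correction +2.7° → command heading 274.4°, groundspeed 110.8 kt

Leg 1: heading=245.6°, groundspeed=113.2 kt
Leg 2: heading=25.1°, groundspeed=105.0 kt
Leg 3: heading=292.3°, groundspeed=109.2 kt
Leg 4: heading=274.4°, groundspeed=110.8 kt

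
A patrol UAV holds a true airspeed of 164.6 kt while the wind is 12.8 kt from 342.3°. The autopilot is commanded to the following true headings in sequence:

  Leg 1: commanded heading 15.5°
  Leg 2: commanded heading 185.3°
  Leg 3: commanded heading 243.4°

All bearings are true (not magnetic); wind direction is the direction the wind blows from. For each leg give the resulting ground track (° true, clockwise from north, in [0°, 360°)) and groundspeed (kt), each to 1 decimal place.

Leg 1: track=18.1°, groundspeed=154.0 kt
Leg 2: track=183.7°, groundspeed=176.5 kt
Leg 3: track=239.1°, groundspeed=167.1 kt

Leg 1: heading 15.5°; drift +2.6° → track 18.1°, groundspeed 154.0 kt
Leg 2: heading 185.3°; drift -1.6° → track 183.7°, groundspeed 176.5 kt
Leg 3: heading 243.4°; drift -4.3° → track 239.1°, groundspeed 167.1 kt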